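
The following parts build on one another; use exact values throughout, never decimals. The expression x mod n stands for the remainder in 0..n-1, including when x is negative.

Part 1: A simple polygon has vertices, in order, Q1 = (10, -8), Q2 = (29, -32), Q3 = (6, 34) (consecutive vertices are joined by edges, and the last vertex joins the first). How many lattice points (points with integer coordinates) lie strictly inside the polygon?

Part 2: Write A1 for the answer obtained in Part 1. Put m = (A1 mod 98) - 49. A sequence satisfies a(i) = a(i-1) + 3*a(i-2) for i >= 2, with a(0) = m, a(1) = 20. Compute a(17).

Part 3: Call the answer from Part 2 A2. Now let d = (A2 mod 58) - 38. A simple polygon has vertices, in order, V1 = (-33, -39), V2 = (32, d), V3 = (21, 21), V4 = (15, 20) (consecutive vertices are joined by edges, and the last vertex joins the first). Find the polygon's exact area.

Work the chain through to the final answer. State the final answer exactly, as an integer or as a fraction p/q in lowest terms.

Part 1: cross terms: (10*-32 - 29*-8)=-88, (29*34 - 6*-32)=1178, (6*-8 - 10*34)=-388; twice the area = |702| = 702; area = 351; boundary points = 1 + 1 + 2 = 4; strictly interior points = area - boundary/2 + 1 = 350; answer 350
Part 2: A1 = 350; m = 7; a(2) = 1*(20) + 3*(7) = 41; iterating: a(2)=41, a(3)=101, a(4)=224, a(5)=527, a(6)=1199, a(7)=2780, a(8)=6377, a(9)=14717, a(10)=33848, a(11)=77999, a(12)=179543, a(13)=413540, a(14)=952169, a(15)=2192789, a(16)=5049296, a(17)=11627663; answer 11627663
Part 3: A2 = 11627663; d = 17; cross terms: (-33*17 - 32*-39)=687, (32*21 - 21*17)=315, (21*20 - 15*21)=105, (15*-39 - -33*20)=75; twice the area = |1182| = 1182; area = 591; answer 591

591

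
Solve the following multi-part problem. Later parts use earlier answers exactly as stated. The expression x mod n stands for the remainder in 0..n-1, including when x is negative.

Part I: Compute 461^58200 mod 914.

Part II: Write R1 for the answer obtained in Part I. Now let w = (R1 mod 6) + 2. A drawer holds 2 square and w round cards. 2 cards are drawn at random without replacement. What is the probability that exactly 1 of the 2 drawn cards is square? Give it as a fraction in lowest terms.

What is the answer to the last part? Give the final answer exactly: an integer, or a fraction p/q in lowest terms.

10/21

Part I: squarings mod 914: 461^1=461, 461^2=473, 461^4=713, 461^8=185, 461^16=407, 461^32=215, 461^64=525, 461^128=511, 461^256=631, 461^512=571, 461^1024=657, 461^2048=241, 461^4096=499, 461^8192=393, 461^16384=897, 461^32768=289; 461^58200 = 461^8 * 461^16 * 461^64 * 461^256 * 461^512 * 461^8192 * 461^16384 * 461^32768 = 393 (mod 914); answer 393
Part II: R1 = 393; w = 5; total draws C(7,2) = 21; favorable C(2,1)*C(5,1) = 10; P = 10/21; answer 10/21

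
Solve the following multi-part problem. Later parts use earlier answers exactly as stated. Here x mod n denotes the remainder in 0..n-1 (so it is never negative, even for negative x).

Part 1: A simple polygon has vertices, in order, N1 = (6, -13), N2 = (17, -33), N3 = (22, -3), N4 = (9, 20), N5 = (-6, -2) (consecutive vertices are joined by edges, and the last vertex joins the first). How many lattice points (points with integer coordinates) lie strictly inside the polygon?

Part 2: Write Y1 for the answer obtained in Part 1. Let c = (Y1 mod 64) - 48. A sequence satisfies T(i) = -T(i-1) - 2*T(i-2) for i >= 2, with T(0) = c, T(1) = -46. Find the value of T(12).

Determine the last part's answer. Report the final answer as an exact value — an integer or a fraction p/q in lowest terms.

2668

Part 1: cross terms: (6*-33 - 17*-13)=23, (17*-3 - 22*-33)=675, (22*20 - 9*-3)=467, (9*-2 - -6*20)=102, (-6*-13 - 6*-2)=90; twice the area = |1357| = 1357; area = 1357/2; boundary points = 1 + 5 + 1 + 1 + 1 = 9; strictly interior points = area - boundary/2 + 1 = 675; answer 675
Part 2: Y1 = 675; c = -13; T(2) = -1*(-46) - 2*(-13) = 72; iterating: T(2)=72, T(3)=20, T(4)=-164, T(5)=124, T(6)=204, T(7)=-452, T(8)=44, T(9)=860, T(10)=-948, T(11)=-772, T(12)=2668; answer 2668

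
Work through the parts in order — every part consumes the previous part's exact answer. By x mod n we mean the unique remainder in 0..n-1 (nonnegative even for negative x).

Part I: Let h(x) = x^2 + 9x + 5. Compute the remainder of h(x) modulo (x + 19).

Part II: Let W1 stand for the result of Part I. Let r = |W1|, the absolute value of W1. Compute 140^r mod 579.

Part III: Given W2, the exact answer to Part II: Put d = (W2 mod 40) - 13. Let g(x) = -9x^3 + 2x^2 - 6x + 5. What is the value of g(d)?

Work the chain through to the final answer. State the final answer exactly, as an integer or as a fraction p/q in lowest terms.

-156983

Part I: remainder = value at the root: 1*(-19)^2 + 9*(-19)^1 + 5 = (361) + (-171) + (5) = 195; answer 195
Part II: W1 = 195; r = 195; squarings mod 579: 140^1=140, 140^2=493, 140^4=448, 140^8=370, 140^16=256, 140^32=109, 140^64=301, 140^128=277; 140^195 = 140^1 * 140^2 * 140^64 * 140^128 = 119 (mod 579); answer 119
Part III: W2 = 119; d = 26; -9*(26)^3 + 2*(26)^2 - 6*(26)^1 + 5 = (-158184) + (1352) + (-156) + (5) = -156983; answer -156983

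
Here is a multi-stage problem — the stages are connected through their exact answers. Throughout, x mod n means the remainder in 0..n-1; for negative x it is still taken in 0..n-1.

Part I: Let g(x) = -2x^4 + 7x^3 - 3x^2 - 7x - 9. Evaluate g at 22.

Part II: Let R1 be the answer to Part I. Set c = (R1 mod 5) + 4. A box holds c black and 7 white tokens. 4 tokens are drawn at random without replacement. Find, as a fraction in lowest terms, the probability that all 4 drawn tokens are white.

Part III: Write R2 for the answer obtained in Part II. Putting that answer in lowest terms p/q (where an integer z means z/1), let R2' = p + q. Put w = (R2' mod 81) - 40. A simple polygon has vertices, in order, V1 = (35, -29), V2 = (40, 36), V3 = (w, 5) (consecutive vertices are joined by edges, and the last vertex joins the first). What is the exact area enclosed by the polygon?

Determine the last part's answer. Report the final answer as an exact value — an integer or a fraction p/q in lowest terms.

2445/2

Part I: -2*(22)^4 + 7*(22)^3 - 3*(22)^2 - 7*(22)^1 - 9 = (-468512) + (74536) + (-1452) + (-154) + (-9) = -395591; answer -395591
Part II: R1 = -395591; c = 8; total draws C(15,4) = 1365; favorable C(7,4) = 35; P = 1/39; answer 1/39
Part III: R2 = 1/39; threaded value p + q = 40; w = 0; cross terms: (35*36 - 40*-29)=2420, (40*5 - 0*36)=200, (0*-29 - 35*5)=-175; twice the area = |2445| = 2445; area = 2445/2; answer 2445/2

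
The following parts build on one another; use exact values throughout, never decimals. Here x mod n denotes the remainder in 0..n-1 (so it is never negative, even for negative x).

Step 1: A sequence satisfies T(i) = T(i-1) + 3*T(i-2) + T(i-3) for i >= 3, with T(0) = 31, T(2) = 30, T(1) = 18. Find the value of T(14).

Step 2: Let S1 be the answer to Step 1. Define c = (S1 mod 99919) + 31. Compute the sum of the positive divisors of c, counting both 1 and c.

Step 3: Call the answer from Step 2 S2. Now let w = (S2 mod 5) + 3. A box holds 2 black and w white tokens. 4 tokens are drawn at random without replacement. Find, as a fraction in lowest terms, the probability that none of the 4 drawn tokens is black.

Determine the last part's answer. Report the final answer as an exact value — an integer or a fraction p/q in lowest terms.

1/15

Step 1: T(3) = 1*(30) + 3*(18) + 1*(31) = 115; iterating: T(3)=115, T(4)=223, T(5)=598, T(6)=1382, T(7)=3399, T(8)=8143, T(9)=19722, T(10)=47550, T(11)=114859, T(12)=277231, T(13)=669358, T(14)=1615910; answer 1615910
Step 2: S1 = 1615910; c = 17237; 17237 = 11 * 1567; sigma = (1 + 11) * (1 + 1567) = 12 * 1568 = 18816; answer 18816
Step 3: S2 = 18816; w = 4; total draws C(6,4) = 15; favorable C(4,4) = 1; P = 1/15; answer 1/15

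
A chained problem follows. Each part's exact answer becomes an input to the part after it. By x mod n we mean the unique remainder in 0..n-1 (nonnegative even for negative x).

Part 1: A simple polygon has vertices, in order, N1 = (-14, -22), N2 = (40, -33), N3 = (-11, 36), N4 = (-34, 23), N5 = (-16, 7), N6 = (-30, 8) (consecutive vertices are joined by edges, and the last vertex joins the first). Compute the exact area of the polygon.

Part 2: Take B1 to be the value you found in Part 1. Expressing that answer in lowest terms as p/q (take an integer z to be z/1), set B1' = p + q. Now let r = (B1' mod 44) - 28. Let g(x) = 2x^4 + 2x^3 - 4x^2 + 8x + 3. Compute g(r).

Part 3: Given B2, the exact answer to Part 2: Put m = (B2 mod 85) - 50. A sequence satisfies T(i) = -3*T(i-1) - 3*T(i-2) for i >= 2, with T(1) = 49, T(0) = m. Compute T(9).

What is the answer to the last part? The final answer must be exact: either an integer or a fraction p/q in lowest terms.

324

Part 1: cross terms: (-14*-33 - 40*-22)=1342, (40*36 - -11*-33)=1077, (-11*23 - -34*36)=971, (-34*7 - -16*23)=130, (-16*8 - -30*7)=82, (-30*-22 - -14*8)=772; twice the area = |4374| = 4374; area = 2187; answer 2187
Part 2: B1 = 2187; threaded value p + q = 2188; r = 4; 2*(4)^4 + 2*(4)^3 - 4*(4)^2 + 8*(4)^1 + 3 = (512) + (128) + (-64) + (32) + (3) = 611; answer 611
Part 3: B2 = 611; m = -34; T(2) = -3*(49) - 3*(-34) = -45; iterating: T(2)=-45, T(3)=-12, T(4)=171, T(5)=-477, T(6)=918, T(7)=-1323, T(8)=1215, T(9)=324; answer 324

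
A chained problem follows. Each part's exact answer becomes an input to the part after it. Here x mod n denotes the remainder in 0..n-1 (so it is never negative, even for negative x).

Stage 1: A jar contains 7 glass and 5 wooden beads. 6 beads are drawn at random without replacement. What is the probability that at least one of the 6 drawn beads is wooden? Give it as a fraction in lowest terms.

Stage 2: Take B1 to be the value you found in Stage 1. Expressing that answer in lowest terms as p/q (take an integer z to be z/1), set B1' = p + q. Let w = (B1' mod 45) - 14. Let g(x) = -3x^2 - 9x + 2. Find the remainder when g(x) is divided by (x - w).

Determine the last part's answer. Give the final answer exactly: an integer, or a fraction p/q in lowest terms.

-1942

Stage 1: total draws C(12,6) = 924; complement C(7,6) = 7; favorable 924 - 7 = 917; P = 131/132; answer 131/132
Stage 2: B1 = 131/132; threaded value p + q = 263; w = 24; remainder = value at the root: -3*(24)^2 - 9*(24)^1 + 2 = (-1728) + (-216) + (2) = -1942; answer -1942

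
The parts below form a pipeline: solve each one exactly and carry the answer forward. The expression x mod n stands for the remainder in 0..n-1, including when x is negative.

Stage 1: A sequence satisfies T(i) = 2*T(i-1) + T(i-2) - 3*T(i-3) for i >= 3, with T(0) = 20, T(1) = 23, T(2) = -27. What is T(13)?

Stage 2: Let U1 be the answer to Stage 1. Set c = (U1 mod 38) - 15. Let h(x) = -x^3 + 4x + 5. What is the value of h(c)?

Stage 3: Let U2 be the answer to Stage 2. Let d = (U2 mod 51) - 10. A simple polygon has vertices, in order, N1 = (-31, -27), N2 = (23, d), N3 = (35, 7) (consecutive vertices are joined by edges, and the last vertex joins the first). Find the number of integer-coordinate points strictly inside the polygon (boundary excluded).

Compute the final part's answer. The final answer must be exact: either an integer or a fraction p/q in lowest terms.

989

Stage 1: T(3) = 2*(-27) + 1*(23) - 3*(20) = -91; iterating: T(3)=-91, T(4)=-278, T(5)=-566, T(6)=-1137, T(7)=-2006, T(8)=-3451, T(9)=-5497, T(10)=-8427, T(11)=-11998, T(12)=-15932, T(13)=-18581; answer -18581
Stage 2: U1 = -18581; c = -14; -1*(-14)^3 + 4*(-14)^1 + 5 = (2744) + (-56) + (5) = 2693; answer 2693
Stage 3: U2 = 2693; d = 31; cross terms: (-31*31 - 23*-27)=-340, (23*7 - 35*31)=-924, (35*-27 - -31*7)=-728; twice the area = |-1992| = 1992; area = 996; boundary points = 2 + 12 + 2 = 16; strictly interior points = area - boundary/2 + 1 = 989; answer 989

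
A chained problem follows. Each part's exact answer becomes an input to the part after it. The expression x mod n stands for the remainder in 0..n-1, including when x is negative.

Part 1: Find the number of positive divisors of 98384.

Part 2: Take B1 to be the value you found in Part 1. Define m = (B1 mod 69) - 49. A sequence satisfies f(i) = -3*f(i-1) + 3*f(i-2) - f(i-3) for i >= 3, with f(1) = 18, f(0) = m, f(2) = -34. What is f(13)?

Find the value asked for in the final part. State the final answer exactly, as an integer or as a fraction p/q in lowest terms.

Part 1: 98384 = 2^4 * 11 * 13 * 43; number of divisors = (4+1) * (1+1) * (1+1) * (1+1) = 40; answer 40
Part 2: B1 = 40; m = -9; f(3) = -3*(-34) + 3*(18) - 1*(-9) = 165; iterating: f(3)=165, f(4)=-615, f(5)=2374, f(6)=-9132, f(7)=35133, f(8)=-135169, f(9)=520038, f(10)=-2000754, f(11)=7697545, f(12)=-29614935, f(13)=113938194; answer 113938194

113938194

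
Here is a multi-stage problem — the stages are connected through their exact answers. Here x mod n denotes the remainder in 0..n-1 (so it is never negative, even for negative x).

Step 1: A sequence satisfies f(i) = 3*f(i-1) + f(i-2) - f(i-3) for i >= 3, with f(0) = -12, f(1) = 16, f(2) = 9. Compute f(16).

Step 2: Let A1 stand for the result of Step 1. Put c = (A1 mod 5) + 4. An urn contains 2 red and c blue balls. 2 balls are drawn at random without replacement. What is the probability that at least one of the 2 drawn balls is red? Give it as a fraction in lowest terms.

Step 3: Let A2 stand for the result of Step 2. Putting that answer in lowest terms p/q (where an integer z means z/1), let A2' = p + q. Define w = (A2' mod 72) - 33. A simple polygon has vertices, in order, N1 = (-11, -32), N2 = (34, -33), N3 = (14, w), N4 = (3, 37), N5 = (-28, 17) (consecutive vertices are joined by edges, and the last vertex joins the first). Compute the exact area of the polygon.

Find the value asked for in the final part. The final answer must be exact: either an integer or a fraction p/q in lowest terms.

Step 1: f(3) = 3*(9) + 1*(16) - 1*(-12) = 55; iterating: f(3)=55, f(4)=158, f(5)=520, f(6)=1663, f(7)=5351, f(8)=17196, f(9)=55276, f(10)=177673, f(11)=571099, f(12)=1835694, f(13)=5900508, f(14)=18966119, f(15)=60963171, f(16)=195955124; answer 195955124
Step 2: A1 = 195955124; c = 8; total draws C(10,2) = 45; complement C(8,2) = 28; favorable 45 - 28 = 17; P = 17/45; answer 17/45
Step 3: A2 = 17/45; threaded value p + q = 62; w = 29; cross terms: (-11*-33 - 34*-32)=1451, (34*29 - 14*-33)=1448, (14*37 - 3*29)=431, (3*17 - -28*37)=1087, (-28*-32 - -11*17)=1083; twice the area = |5500| = 5500; area = 2750; answer 2750

2750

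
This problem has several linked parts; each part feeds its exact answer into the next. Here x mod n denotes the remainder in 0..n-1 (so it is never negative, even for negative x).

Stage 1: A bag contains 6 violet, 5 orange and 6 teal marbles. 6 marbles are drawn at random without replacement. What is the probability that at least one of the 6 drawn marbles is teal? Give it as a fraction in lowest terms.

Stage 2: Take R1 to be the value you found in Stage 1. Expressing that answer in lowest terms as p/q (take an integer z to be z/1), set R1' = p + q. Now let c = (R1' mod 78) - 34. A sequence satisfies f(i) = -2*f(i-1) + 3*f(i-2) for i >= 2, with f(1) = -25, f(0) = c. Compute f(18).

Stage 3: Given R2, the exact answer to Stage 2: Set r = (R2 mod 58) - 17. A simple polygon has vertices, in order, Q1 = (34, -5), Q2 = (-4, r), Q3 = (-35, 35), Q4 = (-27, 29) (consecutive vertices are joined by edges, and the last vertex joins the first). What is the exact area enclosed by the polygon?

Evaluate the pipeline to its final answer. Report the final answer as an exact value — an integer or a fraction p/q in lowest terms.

575/2

Stage 1: total draws C(17,6) = 12376; complement C(11,6) = 462; favorable 12376 - 462 = 11914; P = 851/884; answer 851/884
Stage 2: R1 = 851/884; threaded value p + q = 1735; c = -15; f(2) = -2*(-25) + 3*(-15) = 5; iterating: f(2)=5, f(3)=-85, f(4)=185, f(5)=-625, f(6)=1805, f(7)=-5485, f(8)=16385, f(9)=-49225, f(10)=147605, f(11)=-442885, f(12)=1328585, f(13)=-3985825, f(14)=11957405, f(15)=-35872285, f(16)=107616785, f(17)=-322850425, f(18)=968551205; answer 968551205
Stage 3: R2 = 968551205; r = 24; cross terms: (34*24 - -4*-5)=796, (-4*35 - -35*24)=700, (-35*29 - -27*35)=-70, (-27*-5 - 34*29)=-851; twice the area = |575| = 575; area = 575/2; answer 575/2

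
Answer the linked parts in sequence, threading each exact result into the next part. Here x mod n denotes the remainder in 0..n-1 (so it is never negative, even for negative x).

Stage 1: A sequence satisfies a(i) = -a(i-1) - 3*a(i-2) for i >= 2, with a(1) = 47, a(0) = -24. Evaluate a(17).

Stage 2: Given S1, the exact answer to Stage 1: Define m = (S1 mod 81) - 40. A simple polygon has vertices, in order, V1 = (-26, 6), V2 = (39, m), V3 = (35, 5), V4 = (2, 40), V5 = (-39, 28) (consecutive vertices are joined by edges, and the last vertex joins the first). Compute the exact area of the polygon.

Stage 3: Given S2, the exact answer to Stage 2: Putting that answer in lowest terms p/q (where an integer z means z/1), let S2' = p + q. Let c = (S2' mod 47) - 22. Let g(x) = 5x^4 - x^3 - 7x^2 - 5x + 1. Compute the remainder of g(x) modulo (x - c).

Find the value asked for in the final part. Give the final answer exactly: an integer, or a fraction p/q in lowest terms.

33013

Stage 1: a(2) = -1*(47) - 3*(-24) = 25; iterating: a(2)=25, a(3)=-166, a(4)=91, a(5)=407, a(6)=-680, a(7)=-541, a(8)=2581, a(9)=-958, a(10)=-6785, a(11)=9659, a(12)=10696, a(13)=-39673, a(14)=7585, a(15)=111434, a(16)=-134189, a(17)=-200113; answer -200113
Stage 2: S1 = -200113; m = -2; cross terms: (-26*-2 - 39*6)=-182, (39*5 - 35*-2)=265, (35*40 - 2*5)=1390, (2*28 - -39*40)=1616, (-39*6 - -26*28)=494; twice the area = |3583| = 3583; area = 3583/2; answer 3583/2
Stage 3: S2 = 3583/2; threaded value p + q = 3585; c = -9; remainder = value at the root: 5*(-9)^4 - 1*(-9)^3 - 7*(-9)^2 - 5*(-9)^1 + 1 = (32805) + (729) + (-567) + (45) + (1) = 33013; answer 33013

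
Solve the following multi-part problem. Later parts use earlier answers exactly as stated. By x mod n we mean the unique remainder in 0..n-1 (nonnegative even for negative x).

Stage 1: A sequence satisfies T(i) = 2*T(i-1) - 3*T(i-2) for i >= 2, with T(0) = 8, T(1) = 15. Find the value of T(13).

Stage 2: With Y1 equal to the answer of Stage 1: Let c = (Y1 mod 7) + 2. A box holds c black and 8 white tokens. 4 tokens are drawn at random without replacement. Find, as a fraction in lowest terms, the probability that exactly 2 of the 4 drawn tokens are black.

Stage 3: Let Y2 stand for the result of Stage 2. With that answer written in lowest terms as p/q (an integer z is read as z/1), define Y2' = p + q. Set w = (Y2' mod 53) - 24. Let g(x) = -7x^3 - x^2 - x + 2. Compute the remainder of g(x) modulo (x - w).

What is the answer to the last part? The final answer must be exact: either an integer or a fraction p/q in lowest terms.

-28942

Stage 1: T(2) = 2*(15) - 3*(8) = 6; iterating: T(2)=6, T(3)=-33, T(4)=-84, T(5)=-69, T(6)=114, T(7)=435, T(8)=528, T(9)=-249, T(10)=-2082, T(11)=-3417, T(12)=-588, T(13)=9075; answer 9075
Stage 2: Y1 = 9075; c = 5; total draws C(13,4) = 715; favorable C(5,2)*C(8,2) = 280; P = 56/143; answer 56/143
Stage 3: Y2 = 56/143; threaded value p + q = 199; w = 16; remainder = value at the root: -7*(16)^3 - 1*(16)^2 - 1*(16)^1 + 2 = (-28672) + (-256) + (-16) + (2) = -28942; answer -28942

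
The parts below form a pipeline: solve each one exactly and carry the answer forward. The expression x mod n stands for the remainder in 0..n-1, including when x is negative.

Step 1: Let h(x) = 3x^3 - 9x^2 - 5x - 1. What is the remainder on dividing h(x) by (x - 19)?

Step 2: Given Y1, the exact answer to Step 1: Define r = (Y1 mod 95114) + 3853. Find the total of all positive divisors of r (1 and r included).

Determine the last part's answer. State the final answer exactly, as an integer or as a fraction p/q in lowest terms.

Step 1: remainder = value at the root: 3*(19)^3 - 9*(19)^2 - 5*(19)^1 - 1 = (20577) + (-3249) + (-95) + (-1) = 17232; answer 17232
Step 2: Y1 = 17232; r = 21085; 21085 = 5 * 4217; sigma = (1 + 5) * (1 + 4217) = 6 * 4218 = 25308; answer 25308

25308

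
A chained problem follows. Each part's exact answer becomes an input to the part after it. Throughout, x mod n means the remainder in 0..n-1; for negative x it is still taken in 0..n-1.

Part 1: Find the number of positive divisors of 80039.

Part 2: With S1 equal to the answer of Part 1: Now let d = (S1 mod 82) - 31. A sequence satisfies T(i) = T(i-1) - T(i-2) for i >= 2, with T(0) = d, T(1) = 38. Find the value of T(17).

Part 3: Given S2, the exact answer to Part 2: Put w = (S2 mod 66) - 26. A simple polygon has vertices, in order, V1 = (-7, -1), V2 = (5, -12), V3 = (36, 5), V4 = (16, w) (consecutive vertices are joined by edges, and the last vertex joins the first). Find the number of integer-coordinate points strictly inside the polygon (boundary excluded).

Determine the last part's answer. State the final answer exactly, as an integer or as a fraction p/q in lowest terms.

1062

Part 1: 80039 is prime, so its only divisors are 1 and 80039; count = 2; answer 2
Part 2: S1 = 2; d = -29; T(2) = 1*(38) - 1*(-29) = 67; iterating: T(2)=67, T(3)=29, T(4)=-38, T(5)=-67, T(6)=-29, T(7)=38, T(8)=67, T(9)=29, T(10)=-38, T(11)=-67, T(12)=-29, T(13)=38, T(14)=67, T(15)=29, T(16)=-38, T(17)=-67; answer -67
Part 3: S2 = -67; w = 39; cross terms: (-7*-12 - 5*-1)=89, (5*5 - 36*-12)=457, (36*39 - 16*5)=1324, (16*-1 - -7*39)=257; twice the area = |2127| = 2127; area = 2127/2; boundary points = 1 + 1 + 2 + 1 = 5; strictly interior points = area - boundary/2 + 1 = 1062; answer 1062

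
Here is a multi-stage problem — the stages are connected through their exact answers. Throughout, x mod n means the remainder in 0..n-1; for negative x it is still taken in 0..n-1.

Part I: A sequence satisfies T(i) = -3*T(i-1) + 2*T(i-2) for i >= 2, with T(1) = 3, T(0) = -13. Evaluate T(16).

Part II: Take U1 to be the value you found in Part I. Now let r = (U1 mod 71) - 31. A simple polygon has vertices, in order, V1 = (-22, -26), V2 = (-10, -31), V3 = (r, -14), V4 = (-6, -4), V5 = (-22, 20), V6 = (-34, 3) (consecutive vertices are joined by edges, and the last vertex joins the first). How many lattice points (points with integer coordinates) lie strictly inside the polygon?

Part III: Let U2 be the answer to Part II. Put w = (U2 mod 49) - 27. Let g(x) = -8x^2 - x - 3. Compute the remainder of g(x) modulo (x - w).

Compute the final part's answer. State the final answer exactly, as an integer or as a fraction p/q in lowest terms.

Part I: T(2) = -3*(3) + 2*(-13) = -35; iterating: T(2)=-35, T(3)=111, T(4)=-403, T(5)=1431, T(6)=-5099, T(7)=18159, T(8)=-64675, T(9)=230343, T(10)=-820379, T(11)=2921823, T(12)=-10406227, T(13)=37062327, T(14)=-131999435, T(15)=470122959, T(16)=-1674367747; answer -1674367747
Part II: U1 = -1674367747; r = 17; cross terms: (-22*-31 - -10*-26)=422, (-10*-14 - 17*-31)=667, (17*-4 - -6*-14)=-152, (-6*20 - -22*-4)=-208, (-22*3 - -34*20)=614, (-34*-26 - -22*3)=950; twice the area = |2293| = 2293; area = 2293/2; boundary points = 1 + 1 + 1 + 8 + 1 + 1 = 13; strictly interior points = area - boundary/2 + 1 = 1141; answer 1141
Part III: U2 = 1141; w = -13; remainder = value at the root: -8*(-13)^2 - 1*(-13)^1 - 3 = (-1352) + (13) + (-3) = -1342; answer -1342

-1342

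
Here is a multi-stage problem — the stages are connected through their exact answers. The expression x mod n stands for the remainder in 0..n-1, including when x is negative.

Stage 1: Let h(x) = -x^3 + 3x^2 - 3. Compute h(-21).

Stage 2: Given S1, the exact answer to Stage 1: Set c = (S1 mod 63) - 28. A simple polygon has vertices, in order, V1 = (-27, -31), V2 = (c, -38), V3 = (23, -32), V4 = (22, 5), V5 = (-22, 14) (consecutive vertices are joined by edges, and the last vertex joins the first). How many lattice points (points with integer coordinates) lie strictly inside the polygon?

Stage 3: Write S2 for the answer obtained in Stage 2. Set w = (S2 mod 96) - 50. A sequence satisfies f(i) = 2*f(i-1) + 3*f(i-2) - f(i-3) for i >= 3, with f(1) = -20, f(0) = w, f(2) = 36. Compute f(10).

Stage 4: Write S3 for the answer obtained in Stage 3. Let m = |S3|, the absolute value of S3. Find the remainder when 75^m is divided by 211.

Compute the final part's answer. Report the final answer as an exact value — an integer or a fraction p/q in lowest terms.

Stage 1: -1*(-21)^3 + 3*(-21)^2 - 3 = (9261) + (1323) + (-3) = 10581; answer 10581
Stage 2: S1 = 10581; c = 32; cross terms: (-27*-38 - 32*-31)=2018, (32*-32 - 23*-38)=-150, (23*5 - 22*-32)=819, (22*14 - -22*5)=418, (-22*-31 - -27*14)=1060; twice the area = |4165| = 4165; area = 4165/2; boundary points = 1 + 3 + 1 + 1 + 5 = 11; strictly interior points = area - boundary/2 + 1 = 2078; answer 2078
Stage 3: S2 = 2078; w = 12; f(3) = 2*(36) + 3*(-20) - 1*(12) = 0; iterating: f(3)=0, f(4)=128, f(5)=220, f(6)=824, f(7)=2180, f(8)=6612, f(9)=18940, f(10)=55536; answer 55536
Stage 4: S3 = 55536; m = 55536; squarings mod 211: 75^1=75, 75^2=139, 75^4=120, 75^8=52, 75^16=172, 75^32=44, 75^64=37, 75^128=103, 75^256=59, 75^512=105, 75^1024=53, 75^2048=66, 75^4096=136, 75^8192=139, 75^16384=120, 75^32768=52; 75^55536 = 75^16 * 75^32 * 75^64 * 75^128 * 75^2048 * 75^4096 * 75^16384 * 75^32768 = 151 (mod 211); answer 151

151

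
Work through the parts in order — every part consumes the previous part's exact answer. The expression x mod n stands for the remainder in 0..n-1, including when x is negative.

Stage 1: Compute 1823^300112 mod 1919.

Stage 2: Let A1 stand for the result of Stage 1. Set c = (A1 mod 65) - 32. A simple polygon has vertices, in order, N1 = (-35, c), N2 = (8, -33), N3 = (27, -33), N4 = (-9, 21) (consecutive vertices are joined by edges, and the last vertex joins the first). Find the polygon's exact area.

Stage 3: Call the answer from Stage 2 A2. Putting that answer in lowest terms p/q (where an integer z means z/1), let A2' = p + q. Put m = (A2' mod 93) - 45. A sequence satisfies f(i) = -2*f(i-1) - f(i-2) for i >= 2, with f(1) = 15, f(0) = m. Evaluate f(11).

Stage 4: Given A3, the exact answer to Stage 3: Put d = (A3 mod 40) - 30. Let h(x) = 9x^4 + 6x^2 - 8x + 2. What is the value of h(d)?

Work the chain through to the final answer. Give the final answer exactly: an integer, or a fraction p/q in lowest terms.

3519577

Stage 1: squarings mod 1919: 1823^1=1823, 1823^2=1540, 1823^4=1635, 1823^8=58, 1823^16=1445, 1823^32=153, 1823^64=381, 1823^128=1236, 1823^256=172, 1823^512=799, 1823^1024=1293, 1823^2048=400, 1823^4096=723, 1823^8192=761, 1823^16384=1502, 1823^32768=1179, 1823^65536=685, 1823^131072=989, 1823^262144=1350; 1823^300112 = 1823^16 * 1823^64 * 1823^1024 * 1823^4096 * 1823^32768 * 1823^262144 = 799 (mod 1919); answer 799
Stage 2: A1 = 799; c = -13; cross terms: (-35*-33 - 8*-13)=1259, (8*-33 - 27*-33)=627, (27*21 - -9*-33)=270, (-9*-13 - -35*21)=852; twice the area = |3008| = 3008; area = 1504; answer 1504
Stage 3: A2 = 1504; threaded value p + q = 1505; m = -28; f(2) = -2*(15) - 1*(-28) = -2; iterating: f(2)=-2, f(3)=-11, f(4)=24, f(5)=-37, f(6)=50, f(7)=-63, f(8)=76, f(9)=-89, f(10)=102, f(11)=-115; answer -115
Stage 4: A3 = -115; d = -25; 9*(-25)^4 + 6*(-25)^2 - 8*(-25)^1 + 2 = (3515625) + (3750) + (200) + (2) = 3519577; answer 3519577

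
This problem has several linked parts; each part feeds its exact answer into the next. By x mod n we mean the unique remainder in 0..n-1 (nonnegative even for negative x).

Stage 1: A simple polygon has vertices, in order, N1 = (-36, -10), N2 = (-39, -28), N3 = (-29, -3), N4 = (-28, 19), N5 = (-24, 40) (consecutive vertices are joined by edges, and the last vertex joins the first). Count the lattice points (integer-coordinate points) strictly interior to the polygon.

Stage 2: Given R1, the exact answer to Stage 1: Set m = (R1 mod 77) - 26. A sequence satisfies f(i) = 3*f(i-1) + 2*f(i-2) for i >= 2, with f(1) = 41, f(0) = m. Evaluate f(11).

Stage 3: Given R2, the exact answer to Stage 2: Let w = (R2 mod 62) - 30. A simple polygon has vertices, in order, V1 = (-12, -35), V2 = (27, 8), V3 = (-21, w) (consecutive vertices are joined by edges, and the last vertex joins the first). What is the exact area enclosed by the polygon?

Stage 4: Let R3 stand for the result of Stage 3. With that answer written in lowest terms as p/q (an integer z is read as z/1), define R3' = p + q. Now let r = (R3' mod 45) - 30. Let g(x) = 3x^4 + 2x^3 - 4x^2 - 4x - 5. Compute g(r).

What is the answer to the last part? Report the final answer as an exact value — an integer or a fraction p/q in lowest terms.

1797035

Stage 1: cross terms: (-36*-28 - -39*-10)=618, (-39*-3 - -29*-28)=-695, (-29*19 - -28*-3)=-635, (-28*40 - -24*19)=-664, (-24*-10 - -36*40)=1680; twice the area = |304| = 304; area = 152; boundary points = 3 + 5 + 1 + 1 + 2 = 12; strictly interior points = area - boundary/2 + 1 = 147; answer 147
Stage 2: R1 = 147; m = 44; f(2) = 3*(41) + 2*(44) = 211; iterating: f(2)=211, f(3)=715, f(4)=2567, f(5)=9131, f(6)=32527, f(7)=115843, f(8)=412583, f(9)=1469435, f(10)=5233471, f(11)=18639283; answer 18639283
Stage 3: R2 = 18639283; w = 7; cross terms: (-12*8 - 27*-35)=849, (27*7 - -21*8)=357, (-21*-35 - -12*7)=819; twice the area = |2025| = 2025; area = 2025/2; answer 2025/2
Stage 4: R3 = 2025/2; threaded value p + q = 2027; r = -28; 3*(-28)^4 + 2*(-28)^3 - 4*(-28)^2 - 4*(-28)^1 - 5 = (1843968) + (-43904) + (-3136) + (112) + (-5) = 1797035; answer 1797035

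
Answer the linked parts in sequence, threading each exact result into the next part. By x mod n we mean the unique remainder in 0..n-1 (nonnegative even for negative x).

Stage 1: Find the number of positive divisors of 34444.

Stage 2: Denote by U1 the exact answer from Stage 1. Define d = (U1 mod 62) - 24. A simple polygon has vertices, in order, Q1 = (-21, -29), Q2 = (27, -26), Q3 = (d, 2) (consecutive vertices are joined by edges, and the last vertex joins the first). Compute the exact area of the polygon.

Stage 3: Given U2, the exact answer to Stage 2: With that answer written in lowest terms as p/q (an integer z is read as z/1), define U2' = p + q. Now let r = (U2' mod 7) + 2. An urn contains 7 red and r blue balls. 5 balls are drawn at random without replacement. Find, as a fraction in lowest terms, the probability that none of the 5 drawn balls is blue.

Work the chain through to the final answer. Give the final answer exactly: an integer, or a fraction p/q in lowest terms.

Stage 1: 34444 = 2^2 * 79 * 109; number of divisors = (2+1) * (1+1) * (1+1) = 12; answer 12
Stage 2: U1 = 12; d = -12; cross terms: (-21*-26 - 27*-29)=1329, (27*2 - -12*-26)=-258, (-12*-29 - -21*2)=390; twice the area = |1461| = 1461; area = 1461/2; answer 1461/2
Stage 3: U2 = 1461/2; threaded value p + q = 1463; r = 2; total draws C(9,5) = 126; favorable C(7,5) = 21; P = 1/6; answer 1/6

1/6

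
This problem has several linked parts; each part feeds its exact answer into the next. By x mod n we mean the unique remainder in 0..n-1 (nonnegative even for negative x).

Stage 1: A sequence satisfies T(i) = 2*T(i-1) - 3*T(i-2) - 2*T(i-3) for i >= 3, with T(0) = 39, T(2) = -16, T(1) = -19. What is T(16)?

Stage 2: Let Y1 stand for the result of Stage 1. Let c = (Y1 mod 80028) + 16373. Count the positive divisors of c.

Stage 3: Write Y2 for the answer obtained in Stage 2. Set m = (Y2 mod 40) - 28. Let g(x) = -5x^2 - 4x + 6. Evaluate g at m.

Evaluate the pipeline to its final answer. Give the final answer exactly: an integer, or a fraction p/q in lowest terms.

-666

Stage 1: T(3) = 2*(-16) - 3*(-19) - 2*(39) = -53; iterating: T(3)=-53, T(4)=-20, T(5)=151, T(6)=468, T(7)=523, T(8)=-660, T(9)=-3825, T(10)=-6716, T(11)=-637, T(12)=26524, T(13)=68391, T(14)=58484, T(15)=-141253, T(16)=-594740; answer -594740
Stage 2: Y1 = -594740; c = 61857; 61857 = 3^3 * 29 * 79; number of divisors = (3+1) * (1+1) * (1+1) = 16; answer 16
Stage 3: Y2 = 16; m = -12; -5*(-12)^2 - 4*(-12)^1 + 6 = (-720) + (48) + (6) = -666; answer -666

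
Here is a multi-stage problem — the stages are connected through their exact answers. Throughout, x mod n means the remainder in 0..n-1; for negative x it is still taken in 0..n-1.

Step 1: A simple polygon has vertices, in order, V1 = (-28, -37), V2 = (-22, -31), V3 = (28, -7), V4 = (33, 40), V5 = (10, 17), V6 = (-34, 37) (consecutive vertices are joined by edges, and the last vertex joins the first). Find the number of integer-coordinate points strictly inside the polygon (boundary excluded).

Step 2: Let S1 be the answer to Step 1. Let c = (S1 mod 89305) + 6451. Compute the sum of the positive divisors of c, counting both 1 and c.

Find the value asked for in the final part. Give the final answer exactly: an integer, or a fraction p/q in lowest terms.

23520

Step 1: cross terms: (-28*-31 - -22*-37)=54, (-22*-7 - 28*-31)=1022, (28*40 - 33*-7)=1351, (33*17 - 10*40)=161, (10*37 - -34*17)=948, (-34*-37 - -28*37)=2294; twice the area = |5830| = 5830; area = 2915; boundary points = 6 + 2 + 1 + 23 + 4 + 2 = 38; strictly interior points = area - boundary/2 + 1 = 2897; answer 2897
Step 2: S1 = 2897; c = 9348; 9348 = 2^2 * 3 * 19 * 41; sigma = (1 + 2 + 4) * (1 + 3) * (1 + 19) * (1 + 41) = 7 * 4 * 20 * 42 = 23520; answer 23520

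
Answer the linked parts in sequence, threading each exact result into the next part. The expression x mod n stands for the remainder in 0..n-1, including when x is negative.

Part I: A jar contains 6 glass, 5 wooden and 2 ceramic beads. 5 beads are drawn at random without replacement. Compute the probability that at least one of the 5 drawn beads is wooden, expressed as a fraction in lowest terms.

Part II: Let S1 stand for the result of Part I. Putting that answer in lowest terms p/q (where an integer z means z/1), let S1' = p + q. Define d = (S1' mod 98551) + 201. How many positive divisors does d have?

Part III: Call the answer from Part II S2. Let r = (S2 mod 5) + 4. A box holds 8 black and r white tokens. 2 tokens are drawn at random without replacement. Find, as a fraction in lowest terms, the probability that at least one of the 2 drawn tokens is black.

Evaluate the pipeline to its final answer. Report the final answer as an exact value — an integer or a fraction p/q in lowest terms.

Part I: total draws C(13,5) = 1287; complement C(8,5) = 56; favorable 1287 - 56 = 1231; P = 1231/1287; answer 1231/1287
Part II: S1 = 1231/1287; threaded value p + q = 2518; d = 2719; 2719 is prime, so its only divisors are 1 and 2719; count = 2; answer 2
Part III: S2 = 2; r = 6; total draws C(14,2) = 91; complement C(6,2) = 15; favorable 91 - 15 = 76; P = 76/91; answer 76/91

76/91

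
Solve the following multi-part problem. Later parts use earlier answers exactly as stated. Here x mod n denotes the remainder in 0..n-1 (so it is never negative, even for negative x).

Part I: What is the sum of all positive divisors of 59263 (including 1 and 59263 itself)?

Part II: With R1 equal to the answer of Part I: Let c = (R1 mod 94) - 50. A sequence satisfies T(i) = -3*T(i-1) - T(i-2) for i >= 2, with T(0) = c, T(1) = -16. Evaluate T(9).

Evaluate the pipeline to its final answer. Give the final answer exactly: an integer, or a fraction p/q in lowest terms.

-47266

Part I: 59263 is prime, so its only divisors are 1 and 59263; sigma = 1 + 59263 = 59264; answer 59264
Part II: R1 = 59264; c = -6; T(2) = -3*(-16) - 1*(-6) = 54; iterating: T(2)=54, T(3)=-146, T(4)=384, T(5)=-1006, T(6)=2634, T(7)=-6896, T(8)=18054, T(9)=-47266; answer -47266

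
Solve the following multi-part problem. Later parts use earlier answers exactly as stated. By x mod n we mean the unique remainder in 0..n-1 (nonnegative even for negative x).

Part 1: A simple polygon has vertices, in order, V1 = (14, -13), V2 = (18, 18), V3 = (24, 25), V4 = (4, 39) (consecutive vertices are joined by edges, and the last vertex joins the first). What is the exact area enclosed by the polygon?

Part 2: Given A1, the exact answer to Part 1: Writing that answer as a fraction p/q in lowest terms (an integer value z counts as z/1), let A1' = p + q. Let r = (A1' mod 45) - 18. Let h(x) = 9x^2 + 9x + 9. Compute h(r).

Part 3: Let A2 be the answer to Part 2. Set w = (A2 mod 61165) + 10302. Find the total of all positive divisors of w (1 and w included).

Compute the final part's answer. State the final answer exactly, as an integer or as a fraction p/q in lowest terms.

Part 1: cross terms: (14*18 - 18*-13)=486, (18*25 - 24*18)=18, (24*39 - 4*25)=836, (4*-13 - 14*39)=-598; twice the area = |742| = 742; area = 371; answer 371
Part 2: A1 = 371; threaded value p + q = 372; r = -6; 9*(-6)^2 + 9*(-6)^1 + 9 = (324) + (-54) + (9) = 279; answer 279
Part 3: A2 = 279; w = 10581; 10581 = 3 * 3527; sigma = (1 + 3) * (1 + 3527) = 4 * 3528 = 14112; answer 14112

14112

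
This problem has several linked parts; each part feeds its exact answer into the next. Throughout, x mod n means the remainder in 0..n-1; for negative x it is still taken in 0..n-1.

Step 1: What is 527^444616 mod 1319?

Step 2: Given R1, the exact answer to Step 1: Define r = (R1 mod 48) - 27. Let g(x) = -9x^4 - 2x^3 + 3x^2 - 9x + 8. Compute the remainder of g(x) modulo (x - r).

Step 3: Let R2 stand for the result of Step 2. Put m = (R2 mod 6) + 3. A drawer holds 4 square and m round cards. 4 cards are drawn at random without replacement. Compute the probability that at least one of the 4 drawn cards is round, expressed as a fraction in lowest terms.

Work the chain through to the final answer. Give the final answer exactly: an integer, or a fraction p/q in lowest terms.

329/330

Step 1: squarings mod 1319: 527^1=527, 527^2=739, 527^4=55, 527^8=387, 527^16=722, 527^32=279, 527^64=20, 527^128=400, 527^256=401, 527^512=1202, 527^1024=499, 527^2048=1029, 527^4096=1003, 527^8192=931, 527^16384=178, 527^32768=28, 527^65536=784, 527^131072=2, 527^262144=4; 527^444616 = 527^8 * 527^64 * 527^128 * 527^2048 * 527^16384 * 527^32768 * 527^131072 * 527^262144 = 755 (mod 1319); answer 755
Step 2: R1 = 755; r = 8; remainder = value at the root: -9*(8)^4 - 2*(8)^3 + 3*(8)^2 - 9*(8)^1 + 8 = (-36864) + (-1024) + (192) + (-72) + (8) = -37760; answer -37760
Step 3: R2 = -37760; m = 7; total draws C(11,4) = 330; complement C(4,4) = 1; favorable 330 - 1 = 329; P = 329/330; answer 329/330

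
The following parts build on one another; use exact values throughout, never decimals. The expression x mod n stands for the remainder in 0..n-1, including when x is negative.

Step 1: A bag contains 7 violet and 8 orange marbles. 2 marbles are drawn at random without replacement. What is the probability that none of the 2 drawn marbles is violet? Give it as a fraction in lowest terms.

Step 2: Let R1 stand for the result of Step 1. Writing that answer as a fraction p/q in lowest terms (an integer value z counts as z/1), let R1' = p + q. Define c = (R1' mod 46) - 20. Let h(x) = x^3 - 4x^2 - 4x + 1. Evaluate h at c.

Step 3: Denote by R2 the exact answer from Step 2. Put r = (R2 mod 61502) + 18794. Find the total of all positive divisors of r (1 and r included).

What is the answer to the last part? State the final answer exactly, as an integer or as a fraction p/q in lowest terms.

Step 1: total draws C(15,2) = 105; favorable C(8,2) = 28; P = 4/15; answer 4/15
Step 2: R1 = 4/15; threaded value p + q = 19; c = -1; 1*(-1)^3 - 4*(-1)^2 - 4*(-1)^1 + 1 = (-1) + (-4) + (4) + (1) = 0; answer 0
Step 3: R2 = 0; r = 18794; 18794 = 2 * 9397; sigma = (1 + 2) * (1 + 9397) = 3 * 9398 = 28194; answer 28194

28194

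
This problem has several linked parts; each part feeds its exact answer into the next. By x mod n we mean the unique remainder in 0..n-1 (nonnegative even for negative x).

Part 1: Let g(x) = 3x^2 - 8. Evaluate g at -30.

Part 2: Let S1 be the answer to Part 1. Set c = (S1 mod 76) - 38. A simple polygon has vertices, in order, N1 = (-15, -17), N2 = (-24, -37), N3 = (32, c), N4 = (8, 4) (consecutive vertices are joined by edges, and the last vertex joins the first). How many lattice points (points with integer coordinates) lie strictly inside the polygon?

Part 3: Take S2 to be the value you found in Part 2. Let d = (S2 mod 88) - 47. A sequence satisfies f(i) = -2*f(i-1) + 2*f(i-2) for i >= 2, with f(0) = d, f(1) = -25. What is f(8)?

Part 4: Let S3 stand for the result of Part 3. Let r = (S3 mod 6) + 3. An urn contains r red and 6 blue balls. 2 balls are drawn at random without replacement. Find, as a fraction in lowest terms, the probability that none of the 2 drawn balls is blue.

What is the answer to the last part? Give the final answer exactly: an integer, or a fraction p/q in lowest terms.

1/12

Part 1: 3*(-30)^2 - 8 = (2700) + (-8) = 2692; answer 2692
Part 2: S1 = 2692; c = -6; cross terms: (-15*-37 - -24*-17)=147, (-24*-6 - 32*-37)=1328, (32*4 - 8*-6)=176, (8*-17 - -15*4)=-76; twice the area = |1575| = 1575; area = 1575/2; boundary points = 1 + 1 + 2 + 1 = 5; strictly interior points = area - boundary/2 + 1 = 786; answer 786
Part 3: S2 = 786; d = 35; f(2) = -2*(-25) + 2*(35) = 120; iterating: f(2)=120, f(3)=-290, f(4)=820, f(5)=-2220, f(6)=6080, f(7)=-16600, f(8)=45360; answer 45360
Part 4: S3 = 45360; r = 3; total draws C(9,2) = 36; favorable C(3,2) = 3; P = 1/12; answer 1/12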